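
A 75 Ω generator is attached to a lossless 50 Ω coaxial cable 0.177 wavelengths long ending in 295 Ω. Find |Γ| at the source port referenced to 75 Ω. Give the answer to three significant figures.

βl = 2π × 0.177 = 63.7°
tan(βl) = 2.03
Z_in = Z_0·(Z_L + jZ_0·tanβl)/(Z_0 + jZ_L·tanβl) = 10.5 − j23.8 Ω
Γ_s = (Z_in − Z_s)/(Z_in + Z_s) = (-64.5 − j23.8)/(85.5 − j23.8), |Γ_s| = 0.775

|Γ| ≈ 0.775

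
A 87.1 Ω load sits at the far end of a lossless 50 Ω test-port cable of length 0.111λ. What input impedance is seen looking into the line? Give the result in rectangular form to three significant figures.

βl = 2π × 0.111 = 40°
tan(βl) = tan(40°) = 0.838
Z_in = Z_0·(Z_L + jZ_0·tanβl)/(Z_0 + jZ_L·tanβl)
     = 50·(87.1 + j41.9)/(50 + j73)

Z_in ≈ 47.4 − j27.2 Ω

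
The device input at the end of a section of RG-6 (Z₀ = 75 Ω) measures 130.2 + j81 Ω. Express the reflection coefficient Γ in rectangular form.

Γ = (Z_L − Z_0)/(Z_L + Z_0) = (55.2 + j81)/(205.2 + j81)

Γ ≈ 0.368 + j0.25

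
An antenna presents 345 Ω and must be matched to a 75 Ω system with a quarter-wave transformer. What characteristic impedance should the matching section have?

Z_qwt ≈ 161 Ω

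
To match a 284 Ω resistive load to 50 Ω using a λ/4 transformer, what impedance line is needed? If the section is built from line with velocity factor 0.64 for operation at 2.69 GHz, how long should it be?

Z_qwt ≈ 119 Ω; length ≈ 1.78 cm

Z_qwt = √(Z_0·R_L) = √(50 × 284) = √14200
λ = 0.64·c/f = 0.0714 m, so l = λ/4 = 0.0178 m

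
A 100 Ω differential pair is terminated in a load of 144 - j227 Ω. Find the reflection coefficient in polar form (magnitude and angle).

Γ ≈ 0.694 ∠ -36.1°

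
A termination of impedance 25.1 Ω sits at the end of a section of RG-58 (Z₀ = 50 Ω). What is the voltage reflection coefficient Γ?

Γ = -0.332

Γ = (Z_L − Z_0)/(Z_L + Z_0) = (25.1 − 50)/(25.1 + 50) = -24.9/75.1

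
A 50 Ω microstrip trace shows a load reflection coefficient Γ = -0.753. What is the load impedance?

Z_L ≈ 7.05 Ω

Z_L = Z_0·(1 + Γ)/(1 − Γ) = 50·(0.247)/(1.75)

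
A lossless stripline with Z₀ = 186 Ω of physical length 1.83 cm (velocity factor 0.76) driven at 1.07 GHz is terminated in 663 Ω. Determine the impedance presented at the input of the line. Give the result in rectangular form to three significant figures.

Z_in ≈ 162 − j235 Ω

λ = v/f = 0.76·c / 1.07 GHz = 0.213 m
βl = 2π·l/λ = 2π × 0.0859 = 30.9°
tan(βl) = tan(30.9°) = 0.599
Z_in = Z_0·(Z_L + jZ_0·tanβl)/(Z_0 + jZ_L·tanβl)
     = 186·(663 + j111)/(186 + j397)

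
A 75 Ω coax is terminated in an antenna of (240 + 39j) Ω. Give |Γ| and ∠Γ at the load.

Γ ≈ 0.534 ∠ 6.24°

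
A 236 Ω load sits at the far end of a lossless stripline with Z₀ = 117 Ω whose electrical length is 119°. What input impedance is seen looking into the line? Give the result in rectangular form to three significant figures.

Z_in ≈ 70.5 + j45.5 Ω

tan(βl) = tan(119°) = -1.8
Z_in = Z_0·(Z_L + jZ_0·tanβl)/(Z_0 + jZ_L·tanβl)
     = 117·(236 − j211)/(117 − j426)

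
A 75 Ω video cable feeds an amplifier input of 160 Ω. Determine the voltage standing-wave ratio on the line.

For a purely resistive load, VSWR = R_L/Z_0 or Z_0/R_L (whichever > 1) = 160/75

VSWR ≈ 2.13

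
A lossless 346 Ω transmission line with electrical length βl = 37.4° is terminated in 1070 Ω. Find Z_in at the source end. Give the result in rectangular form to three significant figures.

tan(βl) = tan(37.4°) = 0.765
Z_in = Z_0·(Z_L + jZ_0·tanβl)/(Z_0 + jZ_L·tanβl)
     = 346·(1070 + j265)/(346 + j818)

Z_in ≈ 257 − j344 Ω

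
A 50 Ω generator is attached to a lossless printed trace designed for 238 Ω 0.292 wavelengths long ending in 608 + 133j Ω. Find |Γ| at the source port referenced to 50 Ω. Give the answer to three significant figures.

|Γ| ≈ 0.369

βl = 2π × 0.292 = 105°
tan(βl) = -3.7
Z_in = Z_0·(Z_L + jZ_0·tanβl)/(Z_0 + jZ_L·tanβl) = 90.4 + j35 Ω
Γ_s = (Z_in − Z_s)/(Z_in + Z_s) = (40.4 + j35)/(140 + j35), |Γ_s| = 0.369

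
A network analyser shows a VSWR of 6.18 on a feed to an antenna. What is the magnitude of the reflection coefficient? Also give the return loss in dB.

|Γ| ≈ 0.721; return loss ≈ 2.84 dB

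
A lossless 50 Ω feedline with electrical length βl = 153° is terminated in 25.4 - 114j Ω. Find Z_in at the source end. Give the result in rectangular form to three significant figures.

Z_in ≈ 343 + j313 Ω

tan(βl) = tan(153°) = -0.51
Z_in = Z_0·(Z_L + jZ_0·tanβl)/(Z_0 + jZ_L·tanβl)
     = 50·(25.4 − j139)/(-8.09 − j12.9)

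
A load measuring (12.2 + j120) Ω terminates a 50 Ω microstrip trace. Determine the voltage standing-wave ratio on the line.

VSWR ≈ 27.9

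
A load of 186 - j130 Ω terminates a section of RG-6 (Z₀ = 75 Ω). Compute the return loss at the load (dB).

Γ = (111 − j130)/(261 − j130), |Γ| = 0.586
RL = −20·log₁₀|Γ| = −20·log₁₀(0.586)

RL ≈ 4.64 dB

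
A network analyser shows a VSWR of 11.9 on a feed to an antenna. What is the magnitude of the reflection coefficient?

|Γ| = (S − 1)/(S + 1) = (11.9 − 1)/(11.9 + 1) = 10.9/12.9

|Γ| ≈ 0.845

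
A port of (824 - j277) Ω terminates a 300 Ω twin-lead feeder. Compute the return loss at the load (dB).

Γ = (524 − j277)/(1124 − j277), |Γ| = 0.512
RL = −20·log₁₀|Γ| = −20·log₁₀(0.512)

RL ≈ 5.81 dB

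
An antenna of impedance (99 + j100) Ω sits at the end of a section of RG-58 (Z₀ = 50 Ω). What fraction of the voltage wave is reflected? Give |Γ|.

|Γ| ≈ 0.621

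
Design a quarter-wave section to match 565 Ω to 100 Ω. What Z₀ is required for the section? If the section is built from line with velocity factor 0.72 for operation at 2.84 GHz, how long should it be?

Z_qwt = √(Z_0·R_L) = √(100 × 565) = √56500
λ = 0.72·c/f = 0.0761 m, so l = λ/4 = 0.019 m

Z_qwt ≈ 238 Ω; length ≈ 1.9 cm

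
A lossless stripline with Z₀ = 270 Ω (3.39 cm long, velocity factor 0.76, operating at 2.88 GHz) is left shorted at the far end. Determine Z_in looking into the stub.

Z_in ≈ −j131 Ω

λ = v/f = 0.76·c / 2.88 GHz = 0.0792 m
βl = 2π·l/λ = 2π × 0.428 = 154°
tan(βl) = -0.484
For a shorted stub, Z_in = jZ_0·tan(βl)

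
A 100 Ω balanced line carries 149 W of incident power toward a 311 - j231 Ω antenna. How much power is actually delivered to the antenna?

|Γ| = |(211 − j231)/(411 − j231)| = 0.664
|Γ|² = 0.44
P_refl = |Γ|²·P_inc = 65.6 W, P_del = (1 − |Γ|²)·P_inc = 83.4 W

P_delivered ≈ 83.4 W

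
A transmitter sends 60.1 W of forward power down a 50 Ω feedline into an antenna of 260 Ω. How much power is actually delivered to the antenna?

P_delivered ≈ 32.5 W

Γ = (260 − 50)/(260 + 50) = 0.677
|Γ|² = 0.459
P_refl = |Γ|²·P_inc = 27.6 W, P_del = (1 − |Γ|²)·P_inc = 32.5 W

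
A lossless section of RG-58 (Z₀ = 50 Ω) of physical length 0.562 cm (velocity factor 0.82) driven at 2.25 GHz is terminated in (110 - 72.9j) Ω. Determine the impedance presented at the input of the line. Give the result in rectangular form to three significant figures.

Z_in ≈ 44.4 − j59.7 Ω

λ = v/f = 0.82·c / 2.25 GHz = 0.109 m
βl = 2π·l/λ = 2π × 0.0514 = 18.5°
tan(βl) = tan(18.5°) = 0.335
Z_in = Z_0·(Z_L + jZ_0·tanβl)/(Z_0 + jZ_L·tanβl)
     = 50·(110 − j56.2)/(74.4 + j36.8)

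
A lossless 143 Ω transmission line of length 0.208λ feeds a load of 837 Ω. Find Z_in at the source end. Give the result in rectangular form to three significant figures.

βl = 2π × 0.208 = 74.9°
tan(βl) = tan(74.9°) = 3.7
Z_in = Z_0·(Z_L + jZ_0·tanβl)/(Z_0 + jZ_L·tanβl)
     = 143·(837 + j529)/(143 + j3100)

Z_in ≈ 26.2 − j37.4 Ω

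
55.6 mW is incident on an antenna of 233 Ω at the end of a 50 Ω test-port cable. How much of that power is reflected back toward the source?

P_reflected ≈ 23.2 mW

Γ = (233 − 50)/(233 + 50) = 0.647
|Γ|² = 0.418
P_refl = |Γ|²·P_inc = 23.2 mW, P_del = (1 − |Γ|²)·P_inc = 32.4 mW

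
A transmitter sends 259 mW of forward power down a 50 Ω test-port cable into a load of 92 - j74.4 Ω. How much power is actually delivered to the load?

P_delivered ≈ 185 mW

|Γ| = |(42 − j74.4)/(142 − j74.4)| = 0.533
|Γ|² = 0.284
P_refl = |Γ|²·P_inc = 73.6 mW, P_del = (1 − |Γ|²)·P_inc = 185 mW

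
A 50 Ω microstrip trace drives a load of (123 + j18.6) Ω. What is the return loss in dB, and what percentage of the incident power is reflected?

RL ≈ 7.27 dB; 18.7% of incident power reflected

Γ = (73 + j18.6)/(173 + j18.6), |Γ| = 0.433
RL = −20·log₁₀(0.433) = 7.27 dB
P_refl/P_inc = |Γ|² = 0.187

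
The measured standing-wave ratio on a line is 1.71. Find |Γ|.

|Γ| ≈ 0.262

|Γ| = (S − 1)/(S + 1) = (1.71 − 1)/(1.71 + 1) = 0.71/2.71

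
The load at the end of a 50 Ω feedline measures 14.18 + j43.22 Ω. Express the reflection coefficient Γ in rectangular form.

Γ ≈ -0.072 + j0.722

Γ = (Z_L − Z_0)/(Z_L + Z_0) = (-35.82 + j43.22)/(64.18 + j43.22)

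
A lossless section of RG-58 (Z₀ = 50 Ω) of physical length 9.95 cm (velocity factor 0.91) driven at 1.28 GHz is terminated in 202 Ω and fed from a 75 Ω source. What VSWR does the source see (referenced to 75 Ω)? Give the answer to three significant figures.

λ = v/f = 0.91·c / 1.28 GHz = 0.213 m
βl = 2π·l/λ = 2π × 0.467 = 168°
tan(βl) = -0.214
Z_in = Z_0·(Z_L + jZ_0·tanβl)/(Z_0 + jZ_L·tanβl) = 121 + j93.8 Ω
Γ_s = (Z_in − Z_s)/(Z_in + Z_s) = (46.1 + j93.8)/(196 + j93.8), |Γ_s| = 0.481
VSWR = (1 + |Γ_s|)/(1 − |Γ_s|)

VSWR ≈ 2.85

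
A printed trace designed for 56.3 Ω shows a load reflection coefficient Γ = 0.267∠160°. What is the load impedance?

Z_L = Z_0·(1 + Γ)/(1 − Γ) = 56.3·(0.749 + j0.0913)/(1.25 − j0.0913)

Z_L ≈ 33.2 + j6.54 Ω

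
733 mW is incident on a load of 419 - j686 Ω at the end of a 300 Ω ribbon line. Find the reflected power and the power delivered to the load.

|Γ| = |(119 − j686)/(719 − j686)| = 0.701
|Γ|² = 0.491
P_refl = |Γ|²·P_inc = 360 mW, P_del = (1 − |Γ|²)·P_inc = 373 mW

P_reflected ≈ 360 mW; P_delivered ≈ 373 mW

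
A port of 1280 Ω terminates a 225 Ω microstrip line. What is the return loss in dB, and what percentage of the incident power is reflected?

Γ = (1280 − 225)/(1280 + 225) = 0.701
RL = −20·log₁₀(0.701) = 3.09 dB
P_refl/P_inc = |Γ|² = 0.491

RL ≈ 3.09 dB; 49.1% of incident power reflected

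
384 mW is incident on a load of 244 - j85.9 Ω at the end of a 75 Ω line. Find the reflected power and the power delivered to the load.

P_reflected ≈ 126 mW; P_delivered ≈ 258 mW

|Γ| = |(169 − j85.9)/(319 − j85.9)| = 0.574
|Γ|² = 0.329
P_refl = |Γ|²·P_inc = 126 mW, P_del = (1 − |Γ|²)·P_inc = 258 mW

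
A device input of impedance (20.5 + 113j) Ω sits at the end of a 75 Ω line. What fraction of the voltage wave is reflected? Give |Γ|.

Γ = (Z_L − Z_0)/(Z_L + Z_0) = (-54.5 + j113)/(95.5 + j113)
|Γ| = 125/148

|Γ| ≈ 0.848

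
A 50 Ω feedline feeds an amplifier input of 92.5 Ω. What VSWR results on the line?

Γ = (92.5 − 50)/(92.5 + 50) = 0.298
VSWR = (1 + 0.298)/(1 − 0.298)

VSWR ≈ 1.85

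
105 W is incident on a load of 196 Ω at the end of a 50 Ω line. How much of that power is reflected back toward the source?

P_reflected ≈ 37 W

Γ = (196 − 50)/(196 + 50) = 0.593
|Γ|² = 0.352
P_refl = |Γ|²·P_inc = 37 W, P_del = (1 − |Γ|²)·P_inc = 68 W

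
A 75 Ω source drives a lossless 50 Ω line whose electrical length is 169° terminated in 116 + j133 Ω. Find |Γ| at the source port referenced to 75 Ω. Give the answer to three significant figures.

tan(βl) = -0.194
Z_in = Z_0·(Z_L + jZ_0·tanβl)/(Z_0 + jZ_L·tanβl) = 48.1 + j95.6 Ω
Γ_s = (Z_in − Z_s)/(Z_in + Z_s) = (-26.9 + j95.6)/(123 + j95.6), |Γ_s| = 0.637

|Γ| ≈ 0.637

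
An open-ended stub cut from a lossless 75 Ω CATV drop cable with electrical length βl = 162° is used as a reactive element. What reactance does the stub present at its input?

X_in ≈ 231 Ω (inductive)

tan(βl) = -0.325
For an open-ended stub, Z_in = −jZ_0·cot(βl) = −jZ_0/tan(βl)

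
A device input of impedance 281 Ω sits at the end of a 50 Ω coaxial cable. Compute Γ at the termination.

Γ = 0.698

Γ = (Z_L − Z_0)/(Z_L + Z_0) = (281 − 50)/(281 + 50) = 231/331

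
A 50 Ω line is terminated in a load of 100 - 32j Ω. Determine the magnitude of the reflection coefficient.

|Γ| ≈ 0.387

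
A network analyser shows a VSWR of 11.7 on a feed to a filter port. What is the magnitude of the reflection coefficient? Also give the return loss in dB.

|Γ| ≈ 0.843; return loss ≈ 1.49 dB

|Γ| = (S − 1)/(S + 1) = (11.7 − 1)/(11.7 + 1) = 10.7/12.7
RL = −20·log₁₀|Γ| = −20·log₁₀(0.843)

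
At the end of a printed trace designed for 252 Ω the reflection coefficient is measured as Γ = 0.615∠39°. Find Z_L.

Z_L ≈ 371 + j462 Ω

Z_L = Z_0·(1 + Γ)/(1 − Γ) = 252·(1.48 + j0.387)/(0.522 − j0.387)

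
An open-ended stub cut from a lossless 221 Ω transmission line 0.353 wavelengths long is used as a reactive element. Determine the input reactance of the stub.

βl = 2π × 0.353 = 127°
tan(βl) = -1.32
For an open-ended stub, Z_in = −jZ_0·cot(βl) = −jZ_0/tan(βl)

X_in ≈ 167 Ω (inductive)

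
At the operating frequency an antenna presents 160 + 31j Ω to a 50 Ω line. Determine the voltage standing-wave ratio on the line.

VSWR ≈ 3.33

Γ = (Z_L − Z_0)/(Z_L + Z_0) = (110 + j31)/(210 + j31)
|Γ| = 114/212 = 0.538
VSWR = (1 + |Γ|)/(1 − |Γ|) = 1.54/0.462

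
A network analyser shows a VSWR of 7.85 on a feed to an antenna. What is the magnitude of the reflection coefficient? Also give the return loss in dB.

|Γ| ≈ 0.774; return loss ≈ 2.23 dB

|Γ| = (S − 1)/(S + 1) = (7.85 − 1)/(7.85 + 1) = 6.85/8.85
RL = −20·log₁₀|Γ| = −20·log₁₀(0.774)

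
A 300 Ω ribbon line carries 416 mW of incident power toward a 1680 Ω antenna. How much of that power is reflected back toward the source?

P_reflected ≈ 202 mW

Γ = (1680 − 300)/(1680 + 300) = 0.697
|Γ|² = 0.486
P_refl = |Γ|²·P_inc = 202 mW, P_del = (1 − |Γ|²)·P_inc = 214 mW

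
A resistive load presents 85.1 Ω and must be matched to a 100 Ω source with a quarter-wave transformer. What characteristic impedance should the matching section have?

Z_qwt ≈ 92.2 Ω

Z_qwt = √(Z_0·R_L) = √(100 × 85.1) = √8510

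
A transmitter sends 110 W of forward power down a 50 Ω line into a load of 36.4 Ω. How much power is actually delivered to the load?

P_delivered ≈ 107 W

Γ = (36.4 − 50)/(36.4 + 50) = -0.157
|Γ|² = 0.0248
P_refl = |Γ|²·P_inc = 2.73 W, P_del = (1 − |Γ|²)·P_inc = 107 W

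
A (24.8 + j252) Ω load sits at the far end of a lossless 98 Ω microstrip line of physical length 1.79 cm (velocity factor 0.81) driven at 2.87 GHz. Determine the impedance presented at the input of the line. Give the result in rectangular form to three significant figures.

λ = v/f = 0.81·c / 2.87 GHz = 0.0847 m
βl = 2π·l/λ = 2π × 0.211 = 76.1°
tan(βl) = tan(76.1°) = 4.04
Z_in = Z_0·(Z_L + jZ_0·tanβl)/(Z_0 + jZ_L·tanβl)
     = 98·(24.8 + j648)/(-921 + j100)

Z_in ≈ 4.82 − j68.5 Ω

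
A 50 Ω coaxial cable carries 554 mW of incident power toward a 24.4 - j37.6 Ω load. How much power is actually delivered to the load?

|Γ| = |(-25.6 − j37.6)/(74.4 − j37.6)| = 0.546
|Γ|² = 0.298
P_refl = |Γ|²·P_inc = 165 mW, P_del = (1 − |Γ|²)·P_inc = 389 mW

P_delivered ≈ 389 mW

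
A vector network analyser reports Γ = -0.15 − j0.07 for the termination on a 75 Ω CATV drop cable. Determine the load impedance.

Z_L = Z_0·(1 + Γ)/(1 − Γ) = 75·(0.85 − j0.07)/(1.15 + j0.07)

Z_L ≈ 55 − j7.91 Ω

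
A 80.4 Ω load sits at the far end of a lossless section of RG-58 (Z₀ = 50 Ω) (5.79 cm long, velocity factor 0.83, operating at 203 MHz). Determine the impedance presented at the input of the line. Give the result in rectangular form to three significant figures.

λ = v/f = 0.83·c / 203 MHz = 1.23 m
βl = 2π·l/λ = 2π × 0.0472 = 17°
tan(βl) = tan(17°) = 0.306
Z_in = Z_0·(Z_L + jZ_0·tanβl)/(Z_0 + jZ_L·tanβl)
     = 50·(80.4 + j15.3)/(50 + j24.6)

Z_in ≈ 70.8 − j19.5 Ω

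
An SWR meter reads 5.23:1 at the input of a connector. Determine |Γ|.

|Γ| = (S − 1)/(S + 1) = (5.23 − 1)/(5.23 + 1) = 4.23/6.23

|Γ| ≈ 0.679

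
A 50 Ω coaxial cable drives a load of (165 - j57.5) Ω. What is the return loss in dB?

Γ = (115 − j57.5)/(215 − j57.5), |Γ| = 0.578
RL = −20·log₁₀|Γ| = −20·log₁₀(0.578)

RL ≈ 4.77 dB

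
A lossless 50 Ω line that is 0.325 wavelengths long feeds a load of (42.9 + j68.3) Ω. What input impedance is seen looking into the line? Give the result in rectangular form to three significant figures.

Z_in ≈ 12.7 − j2.29 Ω

βl = 2π × 0.325 = 117°
tan(βl) = tan(117°) = -1.96
Z_in = Z_0·(Z_L + jZ_0·tanβl)/(Z_0 + jZ_L·tanβl)
     = 50·(42.9 − j29.8)/(184 − j84.2)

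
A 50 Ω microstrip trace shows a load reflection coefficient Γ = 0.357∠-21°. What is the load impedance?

Z_L ≈ 94.7 − j27.8 Ω

Z_L = Z_0·(1 + Γ)/(1 − Γ) = 50·(1.33 − j0.128)/(0.667 + j0.128)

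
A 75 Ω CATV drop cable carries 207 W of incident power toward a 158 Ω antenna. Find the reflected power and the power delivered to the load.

P_reflected ≈ 26.3 W; P_delivered ≈ 181 W

Γ = (158 − 75)/(158 + 75) = 0.356
|Γ|² = 0.127
P_refl = |Γ|²·P_inc = 26.3 W, P_del = (1 − |Γ|²)·P_inc = 181 W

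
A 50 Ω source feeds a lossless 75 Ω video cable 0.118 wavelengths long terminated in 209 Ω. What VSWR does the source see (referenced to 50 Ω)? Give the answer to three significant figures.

βl = 2π × 0.118 = 42.5°
tan(βl) = 0.916
Z_in = Z_0·(Z_L + jZ_0·tanβl)/(Z_0 + jZ_L·tanβl) = 51.2 − j61.9 Ω
Γ_s = (Z_in − Z_s)/(Z_in + Z_s) = (1.16 − j61.9)/(101 − j61.9), |Γ_s| = 0.522
VSWR = (1 + |Γ_s|)/(1 − |Γ_s|)

VSWR ≈ 3.18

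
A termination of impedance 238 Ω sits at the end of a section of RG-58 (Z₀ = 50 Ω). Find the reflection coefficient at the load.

Γ = (Z_L − Z_0)/(Z_L + Z_0) = (238 − 50)/(238 + 50) = 188/288

Γ = 0.653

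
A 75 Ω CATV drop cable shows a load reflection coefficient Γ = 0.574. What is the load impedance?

Z_L = Z_0·(1 + Γ)/(1 − Γ) = 75·(1.57)/(0.426)

Z_L ≈ 277 Ω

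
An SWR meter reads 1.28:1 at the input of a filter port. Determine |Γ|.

|Γ| ≈ 0.123

|Γ| = (S − 1)/(S + 1) = (1.28 − 1)/(1.28 + 1) = 0.28/2.28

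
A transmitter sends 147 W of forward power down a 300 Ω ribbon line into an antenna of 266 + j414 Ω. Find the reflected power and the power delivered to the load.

P_reflected ≈ 51.6 W; P_delivered ≈ 95.4 W

|Γ| = |(-34 + j414)/(566 + j414)| = 0.592
|Γ|² = 0.351
P_refl = |Γ|²·P_inc = 51.6 W, P_del = (1 − |Γ|²)·P_inc = 95.4 W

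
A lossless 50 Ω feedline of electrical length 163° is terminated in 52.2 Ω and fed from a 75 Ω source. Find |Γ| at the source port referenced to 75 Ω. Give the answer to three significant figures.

tan(βl) = -0.306
Z_in = Z_0·(Z_L + jZ_0·tanβl)/(Z_0 + jZ_L·tanβl) = 51.8 + j1.25 Ω
Γ_s = (Z_in − Z_s)/(Z_in + Z_s) = (-23.2 + j1.25)/(127 + j1.25), |Γ_s| = 0.183

|Γ| ≈ 0.183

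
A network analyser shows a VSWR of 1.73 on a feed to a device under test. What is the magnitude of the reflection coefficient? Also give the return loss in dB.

|Γ| ≈ 0.267; return loss ≈ 11.5 dB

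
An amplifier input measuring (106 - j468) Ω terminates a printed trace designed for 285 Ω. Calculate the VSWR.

VSWR ≈ 10.2

Γ = (Z_L − Z_0)/(Z_L + Z_0) = (-179 − j468)/(391 − j468)
|Γ| = 501/610 = 0.822
VSWR = (1 + |Γ|)/(1 − |Γ|) = 1.82/0.178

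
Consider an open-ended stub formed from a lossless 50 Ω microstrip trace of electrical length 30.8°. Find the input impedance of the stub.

tan(βl) = 0.596
For an open-ended stub, Z_in = −jZ_0·cot(βl) = −jZ_0/tan(βl)

Z_in ≈ −j83.9 Ω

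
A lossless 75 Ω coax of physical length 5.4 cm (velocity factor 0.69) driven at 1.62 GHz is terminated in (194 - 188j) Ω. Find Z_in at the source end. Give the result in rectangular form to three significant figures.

λ = v/f = 0.69·c / 1.62 GHz = 0.128 m
βl = 2π·l/λ = 2π × 0.423 = 152°
tan(βl) = tan(152°) = -0.529
Z_in = Z_0·(Z_L + jZ_0·tanβl)/(Z_0 + jZ_L·tanβl)
     = 75·(194 − j228)/(-24.4 − j103)

Z_in ≈ 126 + j172 Ω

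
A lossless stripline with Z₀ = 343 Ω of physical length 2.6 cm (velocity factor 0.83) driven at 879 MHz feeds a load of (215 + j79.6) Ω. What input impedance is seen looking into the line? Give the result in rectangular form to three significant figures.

Z_in ≈ 345 + j191 Ω

λ = v/f = 0.83·c / 879 MHz = 0.283 m
βl = 2π·l/λ = 2π × 0.0918 = 33°
tan(βl) = tan(33°) = 0.65
Z_in = Z_0·(Z_L + jZ_0·tanβl)/(Z_0 + jZ_L·tanβl)
     = 343·(215 + j303)/(291 + j140)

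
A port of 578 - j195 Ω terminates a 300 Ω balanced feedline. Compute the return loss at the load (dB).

Γ = (278 − j195)/(878 − j195), |Γ| = 0.378
RL = −20·log₁₀|Γ| = −20·log₁₀(0.378)

RL ≈ 8.46 dB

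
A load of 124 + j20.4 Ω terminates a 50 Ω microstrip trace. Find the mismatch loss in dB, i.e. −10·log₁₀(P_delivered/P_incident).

Γ = (74 + j20.4)/(174 + j20.4), |Γ| = 0.438
|Γ|² = 0.192, so P_del/P_inc = 1 − |Γ|² = 0.808
ML = −10·log₁₀(1 − |Γ|²)

mismatch loss ≈ 0.926 dB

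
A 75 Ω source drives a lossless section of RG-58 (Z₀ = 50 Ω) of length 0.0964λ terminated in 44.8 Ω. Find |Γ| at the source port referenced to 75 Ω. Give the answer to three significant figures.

βl = 2π × 0.0964 = 34.7°
tan(βl) = 0.693
Z_in = Z_0·(Z_L + jZ_0·tanβl)/(Z_0 + jZ_L·tanβl) = 47.9 + j4.93 Ω
Γ_s = (Z_in − Z_s)/(Z_in + Z_s) = (-27.1 + j4.93)/(123 + j4.93), |Γ_s| = 0.224

|Γ| ≈ 0.224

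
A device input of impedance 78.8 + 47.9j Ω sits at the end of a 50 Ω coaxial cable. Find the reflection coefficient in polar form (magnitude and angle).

Γ = (Z_L − Z_0)/(Z_L + Z_0) = (28.8 + j47.9)/(128.8 + j47.9)
|Γ| = 55.9/137 = 0.407

Γ ≈ 0.407 ∠ 38.6°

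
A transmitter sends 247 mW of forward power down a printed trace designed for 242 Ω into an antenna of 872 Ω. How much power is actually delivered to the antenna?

P_delivered ≈ 168 mW

Γ = (872 − 242)/(872 + 242) = 0.566
|Γ|² = 0.32
P_refl = |Γ|²·P_inc = 79 mW, P_del = (1 − |Γ|²)·P_inc = 168 mW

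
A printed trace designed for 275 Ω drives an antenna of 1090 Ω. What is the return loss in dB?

Γ = (1090 − 275)/(1090 + 275) = 0.597
RL = −20·log₁₀|Γ| = −20·log₁₀(0.597)

RL ≈ 4.48 dB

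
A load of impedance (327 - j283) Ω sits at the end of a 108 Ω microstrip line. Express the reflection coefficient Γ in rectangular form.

Γ ≈ 0.651 − j0.227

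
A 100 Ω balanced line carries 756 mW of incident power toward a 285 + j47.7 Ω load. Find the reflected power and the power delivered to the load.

P_reflected ≈ 183 mW; P_delivered ≈ 573 mW

|Γ| = |(185 + j47.7)/(385 + j47.7)| = 0.492
|Γ|² = 0.243
P_refl = |Γ|²·P_inc = 183 mW, P_del = (1 − |Γ|²)·P_inc = 573 mW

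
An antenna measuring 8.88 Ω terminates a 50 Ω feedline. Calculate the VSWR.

VSWR ≈ 5.63

Γ = (8.88 − 50)/(8.88 + 50) = -0.698
VSWR = (1 + 0.698)/(1 − 0.698)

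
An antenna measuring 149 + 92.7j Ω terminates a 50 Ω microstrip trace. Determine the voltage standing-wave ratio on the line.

Γ = (Z_L − Z_0)/(Z_L + Z_0) = (99 + j92.7)/(199 + j92.7)
|Γ| = 136/220 = 0.618
VSWR = (1 + |Γ|)/(1 − |Γ|) = 1.62/0.382

VSWR ≈ 4.23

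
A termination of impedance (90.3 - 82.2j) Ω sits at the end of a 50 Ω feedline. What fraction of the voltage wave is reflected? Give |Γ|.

|Γ| ≈ 0.563

Γ = (Z_L − Z_0)/(Z_L + Z_0) = (40.3 − j82.2)/(140.3 − j82.2)
|Γ| = 91.5/163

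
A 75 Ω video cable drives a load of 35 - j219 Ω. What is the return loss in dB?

RL ≈ 0.835 dB

Γ = (-40 − j219)/(110 − j219), |Γ| = 0.908
RL = −20·log₁₀|Γ| = −20·log₁₀(0.908)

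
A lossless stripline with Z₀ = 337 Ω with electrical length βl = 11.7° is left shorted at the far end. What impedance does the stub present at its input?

tan(βl) = 0.207
For a shorted stub, Z_in = jZ_0·tan(βl)

Z_in ≈ +j69.8 Ω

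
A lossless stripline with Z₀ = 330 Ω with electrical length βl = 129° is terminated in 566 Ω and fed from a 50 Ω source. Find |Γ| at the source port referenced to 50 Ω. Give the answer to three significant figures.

|Γ| ≈ 0.745

tan(βl) = -1.23
Z_in = Z_0·(Z_L + jZ_0·tanβl)/(Z_0 + jZ_L·tanβl) = 261 + j144 Ω
Γ_s = (Z_in − Z_s)/(Z_in + Z_s) = (211 + j144)/(311 + j144), |Γ_s| = 0.745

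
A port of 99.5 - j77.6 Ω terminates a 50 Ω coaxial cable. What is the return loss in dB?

Γ = (49.5 − j77.6)/(149.5 − j77.6), |Γ| = 0.546
RL = −20·log₁₀|Γ| = −20·log₁₀(0.546)

RL ≈ 5.25 dB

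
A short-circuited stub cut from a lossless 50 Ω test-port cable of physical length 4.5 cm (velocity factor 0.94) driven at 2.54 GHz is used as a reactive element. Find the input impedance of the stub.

Z_in ≈ −j33.8 Ω

λ = v/f = 0.94·c / 2.54 GHz = 0.111 m
βl = 2π·l/λ = 2π × 0.405 = 146°
tan(βl) = -0.677
For a short-circuited stub, Z_in = jZ_0·tan(βl)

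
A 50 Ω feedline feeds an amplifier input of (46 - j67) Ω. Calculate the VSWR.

Γ = (Z_L − Z_0)/(Z_L + Z_0) = (-4 − j67)/(96 − j67)
|Γ| = 67.1/117 = 0.573
VSWR = (1 + |Γ|)/(1 − |Γ|) = 1.57/0.427

VSWR ≈ 3.69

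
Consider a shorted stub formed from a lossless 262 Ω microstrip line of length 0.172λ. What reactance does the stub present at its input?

βl = 2π × 0.172 = 61.9°
tan(βl) = 1.87
For a shorted stub, Z_in = jZ_0·tan(βl)

X_in ≈ 491 Ω (inductive)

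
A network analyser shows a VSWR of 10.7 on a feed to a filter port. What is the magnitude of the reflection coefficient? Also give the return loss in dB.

|Γ| = (S − 1)/(S + 1) = (10.7 − 1)/(10.7 + 1) = 9.7/11.7
RL = −20·log₁₀|Γ| = −20·log₁₀(0.829)

|Γ| ≈ 0.829; return loss ≈ 1.63 dB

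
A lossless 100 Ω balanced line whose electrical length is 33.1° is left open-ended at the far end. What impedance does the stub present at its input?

tan(βl) = 0.652
For an open-ended stub, Z_in = −jZ_0·cot(βl) = −jZ_0/tan(βl)

Z_in ≈ −j153 Ω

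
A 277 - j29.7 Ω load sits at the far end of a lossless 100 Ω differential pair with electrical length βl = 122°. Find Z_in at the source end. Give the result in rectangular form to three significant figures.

tan(βl) = tan(122°) = -1.6
Z_in = Z_0·(Z_L + jZ_0·tanβl)/(Z_0 + jZ_L·tanβl)
     = 100·(277 − j190)/(52.5 − j443)

Z_in ≈ 49.5 + j56.6 Ω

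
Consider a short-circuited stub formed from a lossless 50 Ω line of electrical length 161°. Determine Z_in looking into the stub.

tan(βl) = -0.344
For a short-circuited stub, Z_in = jZ_0·tan(βl)

Z_in ≈ −j17.2 Ω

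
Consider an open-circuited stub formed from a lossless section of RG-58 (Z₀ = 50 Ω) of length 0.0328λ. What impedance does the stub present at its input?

Z_in ≈ −j239 Ω

βl = 2π × 0.0328 = 11.8°
tan(βl) = 0.209
For an open-circuited stub, Z_in = −jZ_0·cot(βl) = −jZ_0/tan(βl)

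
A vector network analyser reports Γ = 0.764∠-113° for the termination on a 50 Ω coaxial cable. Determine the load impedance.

Z_L ≈ 9.55 − j32.2 Ω

Z_L = Z_0·(1 + Γ)/(1 − Γ) = 50·(0.701 − j0.703)/(1.3 + j0.703)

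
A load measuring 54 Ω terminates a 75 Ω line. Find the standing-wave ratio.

Γ = (54 − 75)/(54 + 75) = -0.163
VSWR = (1 + 0.163)/(1 − 0.163)

VSWR ≈ 1.39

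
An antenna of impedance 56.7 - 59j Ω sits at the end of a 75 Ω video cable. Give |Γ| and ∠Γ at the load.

Γ ≈ 0.428 ∠ -83.1°

Γ = (Z_L − Z_0)/(Z_L + Z_0) = (-18.3 − j59)/(131.7 − j59)
|Γ| = 61.8/144 = 0.428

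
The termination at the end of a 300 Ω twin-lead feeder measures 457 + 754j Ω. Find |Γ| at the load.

|Γ| ≈ 0.721

Γ = (Z_L − Z_0)/(Z_L + Z_0) = (157 + j754)/(757 + j754)
|Γ| = 770/1070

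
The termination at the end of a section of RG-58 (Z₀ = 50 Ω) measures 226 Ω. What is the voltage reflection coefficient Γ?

Γ = 0.638

Γ = (Z_L − Z_0)/(Z_L + Z_0) = (226 − 50)/(226 + 50) = 176/276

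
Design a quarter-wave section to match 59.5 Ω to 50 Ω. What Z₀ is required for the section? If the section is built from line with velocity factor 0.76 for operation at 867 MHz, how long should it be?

Z_qwt ≈ 54.5 Ω; length ≈ 6.57 cm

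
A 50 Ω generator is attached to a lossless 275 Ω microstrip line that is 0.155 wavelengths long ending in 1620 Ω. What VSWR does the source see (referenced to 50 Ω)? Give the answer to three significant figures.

βl = 2π × 0.155 = 55.8°
tan(βl) = 1.47
Z_in = Z_0·(Z_L + jZ_0·tanβl)/(Z_0 + jZ_L·tanβl) = 67.3 − j179 Ω
Γ_s = (Z_in − Z_s)/(Z_in + Z_s) = (17.3 − j179)/(117 − j179), |Γ_s| = 0.84
VSWR = (1 + |Γ_s|)/(1 − |Γ_s|)

VSWR ≈ 11.5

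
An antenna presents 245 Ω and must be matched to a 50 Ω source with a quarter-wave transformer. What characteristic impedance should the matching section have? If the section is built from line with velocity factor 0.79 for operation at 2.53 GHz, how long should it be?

Z_qwt ≈ 111 Ω; length ≈ 2.34 cm

Z_qwt = √(Z_0·R_L) = √(50 × 245) = √12250
λ = 0.79·c/f = 0.0937 m, so l = λ/4 = 0.0234 m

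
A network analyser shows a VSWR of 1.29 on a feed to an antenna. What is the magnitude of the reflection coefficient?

|Γ| = (S − 1)/(S + 1) = (1.29 − 1)/(1.29 + 1) = 0.29/2.29

|Γ| ≈ 0.127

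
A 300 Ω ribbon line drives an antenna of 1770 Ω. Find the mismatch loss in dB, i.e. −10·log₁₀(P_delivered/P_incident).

Γ = (1770 − 300)/(1770 + 300) = 0.71
|Γ|² = 0.504, so P_del/P_inc = 1 − |Γ|² = 0.496
ML = −10·log₁₀(1 − |Γ|²)

mismatch loss ≈ 3.05 dB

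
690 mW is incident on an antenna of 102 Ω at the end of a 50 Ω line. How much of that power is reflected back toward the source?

P_reflected ≈ 80.8 mW

Γ = (102 − 50)/(102 + 50) = 0.342
|Γ|² = 0.117
P_refl = |Γ|²·P_inc = 80.8 mW, P_del = (1 − |Γ|²)·P_inc = 609 mW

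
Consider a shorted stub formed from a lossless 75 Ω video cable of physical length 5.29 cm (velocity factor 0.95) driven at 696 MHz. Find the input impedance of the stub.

Z_in ≈ +j79.1 Ω

λ = v/f = 0.95·c / 696 MHz = 0.409 m
βl = 2π·l/λ = 2π × 0.129 = 46.5°
tan(βl) = 1.05
For a shorted stub, Z_in = jZ_0·tan(βl)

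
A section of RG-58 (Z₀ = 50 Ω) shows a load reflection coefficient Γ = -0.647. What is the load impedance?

Z_L ≈ 10.7 Ω

Z_L = Z_0·(1 + Γ)/(1 − Γ) = 50·(0.353)/(1.65)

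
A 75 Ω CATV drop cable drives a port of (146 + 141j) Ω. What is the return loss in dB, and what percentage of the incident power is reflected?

RL ≈ 4.41 dB; 36.3% of incident power reflected

Γ = (71 + j141)/(221 + j141), |Γ| = 0.602
RL = −20·log₁₀(0.602) = 4.41 dB
P_refl/P_inc = |Γ|² = 0.363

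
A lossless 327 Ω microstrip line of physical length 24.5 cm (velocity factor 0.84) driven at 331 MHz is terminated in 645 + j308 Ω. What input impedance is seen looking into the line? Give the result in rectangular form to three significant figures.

Z_in ≈ 134 + j61.2 Ω

λ = v/f = 0.84·c / 331 MHz = 0.761 m
βl = 2π·l/λ = 2π × 0.322 = 116°
tan(βl) = tan(116°) = -2.06
Z_in = Z_0·(Z_L + jZ_0·tanβl)/(Z_0 + jZ_L·tanβl)
     = 327·(645 − j367)/(963 − j1330)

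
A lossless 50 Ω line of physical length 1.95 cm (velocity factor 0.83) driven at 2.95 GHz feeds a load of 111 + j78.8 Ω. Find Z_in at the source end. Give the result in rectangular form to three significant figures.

Z_in ≈ 16 − j16.5 Ω

λ = v/f = 0.83·c / 2.95 GHz = 0.0844 m
βl = 2π·l/λ = 2π × 0.231 = 83.2°
tan(βl) = tan(83.2°) = 8.35
Z_in = Z_0·(Z_L + jZ_0·tanβl)/(Z_0 + jZ_L·tanβl)
     = 50·(111 + j496)/(-608 + j927)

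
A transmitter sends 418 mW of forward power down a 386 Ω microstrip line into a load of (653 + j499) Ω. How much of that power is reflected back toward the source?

|Γ| = |(267 + j499)/(1039 + j499)| = 0.491
|Γ|² = 0.241
P_refl = |Γ|²·P_inc = 101 mW, P_del = (1 − |Γ|²)·P_inc = 317 mW

P_reflected ≈ 101 mW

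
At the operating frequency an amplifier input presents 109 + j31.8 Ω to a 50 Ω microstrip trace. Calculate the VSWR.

VSWR ≈ 2.41

Γ = (Z_L − Z_0)/(Z_L + Z_0) = (59 + j31.8)/(159 + j31.8)
|Γ| = 67/162 = 0.413
VSWR = (1 + |Γ|)/(1 − |Γ|) = 1.41/0.587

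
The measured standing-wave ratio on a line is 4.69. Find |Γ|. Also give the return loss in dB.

|Γ| = (S − 1)/(S + 1) = (4.69 − 1)/(4.69 + 1) = 3.69/5.69
RL = −20·log₁₀|Γ| = −20·log₁₀(0.649)

|Γ| ≈ 0.649; return loss ≈ 3.76 dB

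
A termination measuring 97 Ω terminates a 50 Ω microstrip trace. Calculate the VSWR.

For a purely resistive load, VSWR = R_L/Z_0 or Z_0/R_L (whichever > 1) = 97/50

VSWR ≈ 1.94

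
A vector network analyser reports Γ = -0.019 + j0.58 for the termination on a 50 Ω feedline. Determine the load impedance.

Z_L ≈ 24.1 + j42.2 Ω

Z_L = Z_0·(1 + Γ)/(1 − Γ) = 50·(0.981 + j0.58)/(1.02 − j0.58)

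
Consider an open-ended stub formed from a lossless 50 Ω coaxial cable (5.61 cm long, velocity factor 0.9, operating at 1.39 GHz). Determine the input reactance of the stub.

X_in ≈ 12.4 Ω (inductive)

λ = v/f = 0.9·c / 1.39 GHz = 0.194 m
βl = 2π·l/λ = 2π × 0.289 = 104°
tan(βl) = -4.02
For an open-ended stub, Z_in = −jZ_0·cot(βl) = −jZ_0/tan(βl)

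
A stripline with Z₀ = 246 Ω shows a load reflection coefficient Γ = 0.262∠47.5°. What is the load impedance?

Z_L = Z_0·(1 + Γ)/(1 − Γ) = 246·(1.18 + j0.193)/(0.823 − j0.193)

Z_L ≈ 321 + j133 Ω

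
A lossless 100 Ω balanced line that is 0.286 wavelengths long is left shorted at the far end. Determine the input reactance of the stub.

X_in ≈ -435 Ω (capacitive)

βl = 2π × 0.286 = 103°
tan(βl) = -4.35
For a shorted stub, Z_in = jZ_0·tan(βl)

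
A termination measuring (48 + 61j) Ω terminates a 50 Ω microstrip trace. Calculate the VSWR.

VSWR ≈ 3.24

Γ = (Z_L − Z_0)/(Z_L + Z_0) = (-2 + j61)/(98 + j61)
|Γ| = 61/115 = 0.529
VSWR = (1 + |Γ|)/(1 − |Γ|) = 1.53/0.471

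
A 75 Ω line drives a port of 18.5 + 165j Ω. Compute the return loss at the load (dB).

Γ = (-56.5 + j165)/(93.5 + j165), |Γ| = 0.92
RL = −20·log₁₀|Γ| = −20·log₁₀(0.92)

RL ≈ 0.728 dB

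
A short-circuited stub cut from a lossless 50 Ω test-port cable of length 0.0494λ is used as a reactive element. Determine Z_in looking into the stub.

Z_in ≈ +j16 Ω

βl = 2π × 0.0494 = 17.8°
tan(βl) = 0.321
For a short-circuited stub, Z_in = jZ_0·tan(βl)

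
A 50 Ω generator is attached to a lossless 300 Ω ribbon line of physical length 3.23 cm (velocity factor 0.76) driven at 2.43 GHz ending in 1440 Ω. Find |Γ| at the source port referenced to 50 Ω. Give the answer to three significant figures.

λ = v/f = 0.76·c / 2.43 GHz = 0.0938 m
βl = 2π·l/λ = 2π × 0.344 = 124°
tan(βl) = -1.49
Z_in = Z_0·(Z_L + jZ_0·tanβl)/(Z_0 + jZ_L·tanβl) = 89 + j189 Ω
Γ_s = (Z_in − Z_s)/(Z_in + Z_s) = (39 + j189)/(139 + j189), |Γ_s| = 0.823

|Γ| ≈ 0.823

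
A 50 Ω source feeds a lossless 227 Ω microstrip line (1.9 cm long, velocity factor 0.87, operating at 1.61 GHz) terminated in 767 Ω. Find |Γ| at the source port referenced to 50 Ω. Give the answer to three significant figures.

|Γ| ≈ 0.806

λ = v/f = 0.87·c / 1.61 GHz = 0.162 m
βl = 2π·l/λ = 2π × 0.117 = 42.2°
tan(βl) = 0.907
Z_in = Z_0·(Z_L + jZ_0·tanβl)/(Z_0 + jZ_L·tanβl) = 135 − j206 Ω
Γ_s = (Z_in − Z_s)/(Z_in + Z_s) = (84.6 − j206)/(185 − j206), |Γ_s| = 0.806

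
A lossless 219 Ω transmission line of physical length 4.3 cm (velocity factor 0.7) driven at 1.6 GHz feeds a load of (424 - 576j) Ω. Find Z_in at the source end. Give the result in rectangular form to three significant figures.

Z_in ≈ 66.6 + j188 Ω

λ = v/f = 0.7·c / 1.6 GHz = 0.131 m
βl = 2π·l/λ = 2π × 0.328 = 118°
tan(βl) = tan(118°) = -1.89
Z_in = Z_0·(Z_L + jZ_0·tanβl)/(Z_0 + jZ_L·tanβl)
     = 219·(424 − j989)/(-867 − j799)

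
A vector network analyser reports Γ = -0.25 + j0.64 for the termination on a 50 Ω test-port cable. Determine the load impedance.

Z_L = Z_0·(1 + Γ)/(1 − Γ) = 50·(0.75 + j0.64)/(1.25 − j0.64)

Z_L ≈ 13.4 + j32.5 Ω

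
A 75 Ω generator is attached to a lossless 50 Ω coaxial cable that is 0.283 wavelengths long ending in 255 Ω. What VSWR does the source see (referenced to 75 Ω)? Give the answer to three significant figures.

VSWR ≈ 7.47

βl = 2π × 0.283 = 102°
tan(βl) = -4.75
Z_in = Z_0·(Z_L + jZ_0·tanβl)/(Z_0 + jZ_L·tanβl) = 10.2 + j10.1 Ω
Γ_s = (Z_in − Z_s)/(Z_in + Z_s) = (-64.8 + j10.1)/(85.2 + j10.1), |Γ_s| = 0.764
VSWR = (1 + |Γ_s|)/(1 − |Γ_s|)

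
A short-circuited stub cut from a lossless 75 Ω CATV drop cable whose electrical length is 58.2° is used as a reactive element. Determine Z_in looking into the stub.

tan(βl) = 1.61
For a short-circuited stub, Z_in = jZ_0·tan(βl)

Z_in ≈ +j121 Ω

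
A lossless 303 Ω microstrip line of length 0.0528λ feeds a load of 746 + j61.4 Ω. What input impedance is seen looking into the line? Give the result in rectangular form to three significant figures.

Z_in ≈ 527 − j302 Ω

βl = 2π × 0.0528 = 19°
tan(βl) = tan(19°) = 0.344
Z_in = Z_0·(Z_L + jZ_0·tanβl)/(Z_0 + jZ_L·tanβl)
     = 303·(746 + j166)/(282 + j257)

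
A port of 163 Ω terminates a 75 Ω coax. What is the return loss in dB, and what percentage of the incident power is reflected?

Γ = (163 − 75)/(163 + 75) = 0.37
RL = −20·log₁₀(0.37) = 8.64 dB
P_refl/P_inc = |Γ|² = 0.137

RL ≈ 8.64 dB; 13.7% of incident power reflected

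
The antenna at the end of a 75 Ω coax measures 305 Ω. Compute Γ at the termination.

Γ = 0.605

Γ = (Z_L − Z_0)/(Z_L + Z_0) = (305 − 75)/(305 + 75) = 230/380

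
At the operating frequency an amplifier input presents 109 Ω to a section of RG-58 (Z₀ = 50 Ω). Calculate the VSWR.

Γ = (109 − 50)/(109 + 50) = 0.371
VSWR = (1 + 0.371)/(1 − 0.371)

VSWR ≈ 2.18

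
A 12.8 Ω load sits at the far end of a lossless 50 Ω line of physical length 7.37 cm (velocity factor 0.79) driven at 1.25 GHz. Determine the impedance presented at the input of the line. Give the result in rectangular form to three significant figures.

λ = v/f = 0.79·c / 1.25 GHz = 0.19 m
βl = 2π·l/λ = 2π × 0.389 = 140°
tan(βl) = tan(140°) = -0.841
Z_in = Z_0·(Z_L + jZ_0·tanβl)/(Z_0 + jZ_L·tanβl)
     = 50·(12.8 − j42)/(50 − j10.8)

Z_in ≈ 20.9 − j37.6 Ω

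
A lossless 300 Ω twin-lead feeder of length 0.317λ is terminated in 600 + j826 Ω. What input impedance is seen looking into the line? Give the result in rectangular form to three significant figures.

βl = 2π × 0.317 = 114°
tan(βl) = tan(114°) = -2.23
Z_in = Z_0·(Z_L + jZ_0·tanβl)/(Z_0 + jZ_L·tanβl)
     = 300·(600 + j156)/(2140 − j1340)

Z_in ≈ 50.6 + j53.4 Ω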